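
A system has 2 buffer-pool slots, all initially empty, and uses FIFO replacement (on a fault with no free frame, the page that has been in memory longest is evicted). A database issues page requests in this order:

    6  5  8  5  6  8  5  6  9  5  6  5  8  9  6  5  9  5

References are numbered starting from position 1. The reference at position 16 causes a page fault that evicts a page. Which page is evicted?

pos 1: 6 -> miss, frames {6}
pos 2: 5 -> miss, frames {6,5}
pos 3: 8 -> miss, evict 6, frames {5,8}
pos 4: 5 -> hit
pos 5: 6 -> miss, evict 5, frames {8,6}
pos 6: 8 -> hit
pos 7: 5 -> miss, evict 8, frames {6,5}
pos 8: 6 -> hit
pos 9: 9 -> miss, evict 6, frames {5,9}
pos 10: 5 -> hit
pos 11: 6 -> miss, evict 5, frames {9,6}
pos 12: 5 -> miss, evict 9, frames {6,5}
pos 13: 8 -> miss, evict 6, frames {5,8}
pos 14: 9 -> miss, evict 5, frames {8,9}
pos 15: 6 -> miss, evict 8, frames {9,6}
pos 16: 5 -> miss, evict 9, frames {6,5}
At position 16, page 9 is evicted.

9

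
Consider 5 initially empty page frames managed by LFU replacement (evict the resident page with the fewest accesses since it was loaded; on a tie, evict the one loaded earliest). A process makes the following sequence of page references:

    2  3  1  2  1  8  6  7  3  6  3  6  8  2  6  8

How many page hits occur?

2 -> miss, frames {2}
3 -> miss, frames {2,3}
1 -> miss, frames {2,3,1}
2 -> hit
1 -> hit
8 -> miss, frames {2,3,1,8}
6 -> miss, frames {2,3,1,8,6}
7 -> miss, evict 3, frames {2,1,8,6,7}
3 -> miss, evict 8, frames {2,1,6,7,3}
6 -> hit
3 -> hit
6 -> hit
8 -> miss, evict 7, frames {2,1,6,3,8}
2 -> hit
6 -> hit
8 -> hit
Hits: 8.

8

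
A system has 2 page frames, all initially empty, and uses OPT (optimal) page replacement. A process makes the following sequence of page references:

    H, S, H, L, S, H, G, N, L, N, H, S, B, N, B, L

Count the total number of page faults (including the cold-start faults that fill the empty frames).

10

H → miss, frames {H}
S → miss, frames {H,S}
H → hit
L → miss, evict H, frames {S,L}
S → hit
H → miss, evict S, frames {L,H}
G → miss, evict H, frames {L,G}
N → miss, evict G, frames {L,N}
L → hit
N → hit
H → miss, evict L, frames {N,H}
S → miss, evict H, frames {N,S}
B → miss, evict S, frames {N,B}
N → hit
B → hit
L → miss, evict B, frames {N,L}
Page faults: 10.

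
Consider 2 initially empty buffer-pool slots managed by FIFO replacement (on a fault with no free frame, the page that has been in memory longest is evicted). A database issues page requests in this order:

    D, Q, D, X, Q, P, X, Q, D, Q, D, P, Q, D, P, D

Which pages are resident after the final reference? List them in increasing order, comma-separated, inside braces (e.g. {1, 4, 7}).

D -> fault, frames [D]
Q -> fault, frames [D, Q]
D -> hit
X -> fault, evict D, frames [Q, X]
Q -> hit
P -> fault, evict Q, frames [X, P]
X -> hit
Q -> fault, evict X, frames [P, Q]
D -> fault, evict P, frames [Q, D]
Q -> hit
D -> hit
P -> fault, evict Q, frames [D, P]
Q -> fault, evict D, frames [P, Q]
D -> fault, evict P, frames [Q, D]
P -> fault, evict Q, frames [D, P]
D -> hit

{D, P}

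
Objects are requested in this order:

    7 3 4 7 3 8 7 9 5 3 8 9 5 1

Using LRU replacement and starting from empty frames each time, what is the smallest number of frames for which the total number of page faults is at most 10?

4

f=1: 14 faults
f=2: 14 faults
f=3: 11 faults
f=4: 9 faults
f=5: 7 faults
f=6: 7 faults
f=7: 7 faults
Smallest f with faults ≤ 10 is 4.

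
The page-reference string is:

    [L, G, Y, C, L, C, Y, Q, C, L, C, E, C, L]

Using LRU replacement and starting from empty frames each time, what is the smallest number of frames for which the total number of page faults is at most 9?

f=1: 14 faults
f=2: 11 faults
f=3: 8 faults
f=4: 6 faults
f=5: 6 faults
f=6: 6 faults
Smallest f with faults ≤ 9 is 3.

3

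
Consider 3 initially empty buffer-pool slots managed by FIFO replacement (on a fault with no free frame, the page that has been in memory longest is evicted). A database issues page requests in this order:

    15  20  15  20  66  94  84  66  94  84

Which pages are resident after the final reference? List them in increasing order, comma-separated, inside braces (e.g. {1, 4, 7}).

15: fault, frames (15)
20: fault, frames (15 20)
15: hit
20: hit
66: fault, frames (15 20 66)
94: fault, evict 15, frames (20 66 94)
84: fault, evict 20, frames (66 94 84)
66: hit
94: hit
84: hit

{66, 84, 94}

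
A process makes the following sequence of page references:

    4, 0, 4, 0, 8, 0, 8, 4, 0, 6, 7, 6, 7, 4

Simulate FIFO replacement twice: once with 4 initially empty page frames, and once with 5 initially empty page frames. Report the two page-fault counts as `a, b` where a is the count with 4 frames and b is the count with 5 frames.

6, 5

4 frames: F F . . F . . . . F F . . F → 6 faults.
5 frames: F F . . F . . . . F F . . . → 5 faults.
5 < 6: adding a frame reduced faults, as is typical.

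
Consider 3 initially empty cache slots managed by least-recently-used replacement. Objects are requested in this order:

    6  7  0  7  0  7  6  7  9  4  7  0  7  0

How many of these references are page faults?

6

6 -> fault, frames {6}
7 -> fault, frames {6,7}
0 -> fault, frames {6,7,0}
7 -> hit
0 -> hit
7 -> hit
6 -> hit
7 -> hit
9 -> fault, evict 0, frames {6,7,9}
4 -> fault, evict 6, frames {7,9,4}
7 -> hit
0 -> fault, evict 9, frames {4,7,0}
7 -> hit
0 -> hit
Page faults: 6.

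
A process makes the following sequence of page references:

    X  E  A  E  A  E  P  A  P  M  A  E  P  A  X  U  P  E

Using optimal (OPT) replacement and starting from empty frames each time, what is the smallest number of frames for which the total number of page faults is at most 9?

3

f=1: 18 faults
f=2: 10 faults
f=3: 8 faults
f=4: 7 faults
f=5: 6 faults
f=6: 6 faults
Smallest f with faults ≤ 9 is 3.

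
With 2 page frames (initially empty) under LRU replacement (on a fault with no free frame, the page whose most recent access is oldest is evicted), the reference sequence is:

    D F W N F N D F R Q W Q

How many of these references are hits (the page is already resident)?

D -> miss, frames [D]
F -> miss, frames [D, F]
W -> miss, evict D, frames [F, W]
N -> miss, evict F, frames [W, N]
F -> miss, evict W, frames [N, F]
N -> hit
D -> miss, evict F, frames [N, D]
F -> miss, evict N, frames [D, F]
R -> miss, evict D, frames [F, R]
Q -> miss, evict F, frames [R, Q]
W -> miss, evict R, frames [Q, W]
Q -> hit
Hits: 2.

2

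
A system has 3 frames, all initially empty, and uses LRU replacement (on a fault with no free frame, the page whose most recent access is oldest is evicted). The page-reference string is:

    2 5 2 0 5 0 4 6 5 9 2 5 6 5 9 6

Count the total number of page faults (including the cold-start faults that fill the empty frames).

10

2: miss, frames (2)
5: miss, frames (2 5)
2: hit
0: miss, frames (5 2 0)
5: hit
0: hit
4: miss, evict 2, frames (5 0 4)
6: miss, evict 5, frames (0 4 6)
5: miss, evict 0, frames (4 6 5)
9: miss, evict 4, frames (6 5 9)
2: miss, evict 6, frames (5 9 2)
5: hit
6: miss, evict 9, frames (2 5 6)
5: hit
9: miss, evict 2, frames (6 5 9)
6: hit
Page faults: 10.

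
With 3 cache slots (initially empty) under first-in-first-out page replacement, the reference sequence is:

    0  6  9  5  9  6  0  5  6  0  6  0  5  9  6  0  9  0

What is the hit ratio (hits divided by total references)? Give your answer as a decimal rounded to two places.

0 -> fault, frames (0)
6 -> fault, frames (0 6)
9 -> fault, frames (0 6 9)
5 -> fault, evict 0, frames (6 9 5)
9 -> hit
6 -> hit
0 -> fault, evict 6, frames (9 5 0)
5 -> hit
6 -> fault, evict 9, frames (5 0 6)
0 -> hit
6 -> hit
0 -> hit
5 -> hit
9 -> fault, evict 5, frames (0 6 9)
6 -> hit
0 -> hit
9 -> hit
0 -> hit
Hits: 11 of 18 references → 11/18 = 0.6111.

0.61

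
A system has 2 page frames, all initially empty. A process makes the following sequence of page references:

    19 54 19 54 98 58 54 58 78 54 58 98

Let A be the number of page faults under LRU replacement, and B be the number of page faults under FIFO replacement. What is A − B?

1

Under LRU: F F . . F F F . F F F F → 9 faults.
Under FIFO: F F . . F F F . F . F F → 8 faults.
A − B = 9 − 8 = 1.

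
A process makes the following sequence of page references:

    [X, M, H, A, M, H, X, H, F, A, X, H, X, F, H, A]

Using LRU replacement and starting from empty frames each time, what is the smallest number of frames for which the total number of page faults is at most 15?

2

f=1: 16 faults
f=2: 14 faults
f=3: 11 faults
f=4: 6 faults
f=5: 5 faults
Smallest f with faults ≤ 15 is 2.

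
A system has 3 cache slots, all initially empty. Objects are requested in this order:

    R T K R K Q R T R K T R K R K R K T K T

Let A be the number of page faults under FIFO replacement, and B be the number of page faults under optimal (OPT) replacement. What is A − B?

Under FIFO: F F F . . F F F . F . . . . . . . . . . → 7 faults.
Under OPT: F F F . . F . . . F . . . . . . . . . . → 5 faults.
A − B = 7 − 5 = 2.

2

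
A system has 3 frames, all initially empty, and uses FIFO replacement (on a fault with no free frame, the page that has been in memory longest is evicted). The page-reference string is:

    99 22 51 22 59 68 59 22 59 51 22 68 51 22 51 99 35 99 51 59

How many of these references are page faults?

10

99: fault, frames {99}
22: fault, frames {99,22}
51: fault, frames {99,22,51}
22: hit
59: fault, evict 99, frames {22,51,59}
68: fault, evict 22, frames {51,59,68}
59: hit
22: fault, evict 51, frames {59,68,22}
59: hit
51: fault, evict 59, frames {68,22,51}
22: hit
68: hit
51: hit
22: hit
51: hit
99: fault, evict 68, frames {22,51,99}
35: fault, evict 22, frames {51,99,35}
99: hit
51: hit
59: fault, evict 51, frames {99,35,59}
Page faults: 10.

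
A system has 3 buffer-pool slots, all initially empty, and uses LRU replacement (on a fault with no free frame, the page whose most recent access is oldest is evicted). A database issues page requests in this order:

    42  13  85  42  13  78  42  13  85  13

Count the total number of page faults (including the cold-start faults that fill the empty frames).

42 → fault, frames (42)
13 → fault, frames (42 13)
85 → fault, frames (42 13 85)
42 → hit
13 → hit
78 → fault, evict 85, frames (42 13 78)
42 → hit
13 → hit
85 → fault, evict 78, frames (42 13 85)
13 → hit
Page faults: 5.

5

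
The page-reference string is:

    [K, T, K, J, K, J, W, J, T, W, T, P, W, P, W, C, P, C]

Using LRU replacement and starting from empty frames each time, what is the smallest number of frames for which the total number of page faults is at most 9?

3

f=1: 18 faults
f=2: 10 faults
f=3: 7 faults
f=4: 6 faults
f=5: 6 faults
f=6: 6 faults
Smallest f with faults ≤ 9 is 3.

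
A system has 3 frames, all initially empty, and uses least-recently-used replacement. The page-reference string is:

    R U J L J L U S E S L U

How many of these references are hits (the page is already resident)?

R -> fault, frames (R)
U -> fault, frames (R U)
J -> fault, frames (R U J)
L -> fault, evict R, frames (U J L)
J -> hit
L -> hit
U -> hit
S -> fault, evict J, frames (L U S)
E -> fault, evict L, frames (U S E)
S -> hit
L -> fault, evict U, frames (E S L)
U -> fault, evict E, frames (S L U)
Hits: 4.

4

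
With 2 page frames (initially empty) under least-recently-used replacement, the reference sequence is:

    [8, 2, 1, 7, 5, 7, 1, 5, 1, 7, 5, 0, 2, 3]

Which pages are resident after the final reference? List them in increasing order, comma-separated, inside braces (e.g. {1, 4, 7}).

8 → miss, frames {8}
2 → miss, frames {8,2}
1 → miss, evict 8, frames {2,1}
7 → miss, evict 2, frames {1,7}
5 → miss, evict 1, frames {7,5}
7 → hit
1 → miss, evict 5, frames {7,1}
5 → miss, evict 7, frames {1,5}
1 → hit
7 → miss, evict 5, frames {1,7}
5 → miss, evict 1, frames {7,5}
0 → miss, evict 7, frames {5,0}
2 → miss, evict 5, frames {0,2}
3 → miss, evict 0, frames {2,3}

{2, 3}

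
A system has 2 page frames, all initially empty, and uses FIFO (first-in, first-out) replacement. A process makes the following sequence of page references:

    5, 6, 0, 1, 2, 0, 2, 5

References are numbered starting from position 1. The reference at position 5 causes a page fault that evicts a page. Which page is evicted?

0

pos 1: 5: fault, frames {5}
pos 2: 6: fault, frames {5,6}
pos 3: 0: fault, evict 5, frames {6,0}
pos 4: 1: fault, evict 6, frames {0,1}
pos 5: 2: fault, evict 0, frames {1,2}
At position 5, page 0 is evicted.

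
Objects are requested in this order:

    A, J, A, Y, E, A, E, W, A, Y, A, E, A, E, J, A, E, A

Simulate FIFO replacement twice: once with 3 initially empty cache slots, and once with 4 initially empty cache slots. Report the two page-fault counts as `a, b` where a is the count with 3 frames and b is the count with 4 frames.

3 frames: F F . F F F . F . F . F F . F . . . → 10 faults.
4 frames: F F . F F . . F F . . . . . F . . . → 7 faults.
7 < 10: adding a frame reduced faults, as is typical.

10, 7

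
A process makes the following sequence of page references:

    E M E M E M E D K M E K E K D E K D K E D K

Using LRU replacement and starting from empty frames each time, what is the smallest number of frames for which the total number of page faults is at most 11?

3

f=1: 22 faults
f=2: 14 faults
f=3: 7 faults
f=4: 4 faults
Smallest f with faults ≤ 11 is 3.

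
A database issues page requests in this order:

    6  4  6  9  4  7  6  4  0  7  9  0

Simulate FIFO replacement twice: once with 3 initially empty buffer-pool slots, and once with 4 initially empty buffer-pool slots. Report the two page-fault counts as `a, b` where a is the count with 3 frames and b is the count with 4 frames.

3 frames: F F . F . F F F F F F . → 9 faults.
4 frames: F F . F . F . . F . . . → 5 faults.
5 < 9: adding a frame reduced faults, as is typical.

9, 5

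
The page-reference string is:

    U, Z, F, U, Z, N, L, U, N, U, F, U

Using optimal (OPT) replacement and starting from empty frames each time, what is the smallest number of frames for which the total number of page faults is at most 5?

4

f=1: 12 faults
f=2: 8 faults
f=3: 6 faults
f=4: 5 faults
f=5: 5 faults
Smallest f with faults ≤ 5 is 4.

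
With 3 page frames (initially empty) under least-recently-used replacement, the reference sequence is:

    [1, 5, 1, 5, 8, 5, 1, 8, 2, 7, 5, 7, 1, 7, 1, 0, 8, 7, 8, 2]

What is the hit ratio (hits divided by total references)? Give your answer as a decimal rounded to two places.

0.45

1 → fault, frames {1}
5 → fault, frames {1,5}
1 → hit
5 → hit
8 → fault, frames {1,5,8}
5 → hit
1 → hit
8 → hit
2 → fault, evict 5, frames {1,8,2}
7 → fault, evict 1, frames {8,2,7}
5 → fault, evict 8, frames {2,7,5}
7 → hit
1 → fault, evict 2, frames {5,7,1}
7 → hit
1 → hit
0 → fault, evict 5, frames {7,1,0}
8 → fault, evict 7, frames {1,0,8}
7 → fault, evict 1, frames {0,8,7}
8 → hit
2 → fault, evict 0, frames {7,8,2}
Hits: 9 of 20 references → 9/20 = 0.4500.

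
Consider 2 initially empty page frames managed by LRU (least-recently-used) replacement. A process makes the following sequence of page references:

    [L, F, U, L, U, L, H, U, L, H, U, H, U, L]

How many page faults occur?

L → miss, frames {L}
F → miss, frames {L,F}
U → miss, evict L, frames {F,U}
L → miss, evict F, frames {U,L}
U → hit
L → hit
H → miss, evict U, frames {L,H}
U → miss, evict L, frames {H,U}
L → miss, evict H, frames {U,L}
H → miss, evict U, frames {L,H}
U → miss, evict L, frames {H,U}
H → hit
U → hit
L → miss, evict H, frames {U,L}
Page faults: 10.

10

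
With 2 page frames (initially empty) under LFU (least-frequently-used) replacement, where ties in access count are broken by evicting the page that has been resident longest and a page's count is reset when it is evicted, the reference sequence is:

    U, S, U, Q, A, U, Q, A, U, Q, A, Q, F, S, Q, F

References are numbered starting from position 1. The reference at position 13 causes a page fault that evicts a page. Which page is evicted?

Q

pos 1: U → fault, frames (U)
pos 2: S → fault, frames (U S)
pos 3: U → hit
pos 4: Q → fault, evict S, frames (U Q)
pos 5: A → fault, evict Q, frames (U A)
pos 6: U → hit
pos 7: Q → fault, evict A, frames (U Q)
pos 8: A → fault, evict Q, frames (U A)
pos 9: U → hit
pos 10: Q → fault, evict A, frames (U Q)
pos 11: A → fault, evict Q, frames (U A)
pos 12: Q → fault, evict A, frames (U Q)
pos 13: F → fault, evict Q, frames (U F)
At position 13, page Q is evicted.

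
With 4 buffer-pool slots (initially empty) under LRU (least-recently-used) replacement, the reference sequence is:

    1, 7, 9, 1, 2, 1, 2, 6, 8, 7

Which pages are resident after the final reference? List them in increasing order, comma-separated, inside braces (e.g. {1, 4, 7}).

1: fault, frames (1)
7: fault, frames (1 7)
9: fault, frames (1 7 9)
1: hit
2: fault, frames (7 9 1 2)
1: hit
2: hit
6: fault, evict 7, frames (9 1 2 6)
8: fault, evict 9, frames (1 2 6 8)
7: fault, evict 1, frames (2 6 8 7)

{2, 6, 7, 8}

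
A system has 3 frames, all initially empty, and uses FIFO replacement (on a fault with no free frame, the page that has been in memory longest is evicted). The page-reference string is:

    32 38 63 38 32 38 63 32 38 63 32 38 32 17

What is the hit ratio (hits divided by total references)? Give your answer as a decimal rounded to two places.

32 → miss, frames [32]
38 → miss, frames [32, 38]
63 → miss, frames [32, 38, 63]
38 → hit
32 → hit
38 → hit
63 → hit
32 → hit
38 → hit
63 → hit
32 → hit
38 → hit
32 → hit
17 → miss, evict 32, frames [38, 63, 17]
Hits: 10 of 14 references → 10/14 = 0.7143.

0.71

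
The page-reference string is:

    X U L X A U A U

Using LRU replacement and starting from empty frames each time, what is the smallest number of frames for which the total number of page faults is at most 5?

f=1: 8 faults
f=2: 6 faults
f=3: 5 faults
f=4: 4 faults
Smallest f with faults ≤ 5 is 3.

3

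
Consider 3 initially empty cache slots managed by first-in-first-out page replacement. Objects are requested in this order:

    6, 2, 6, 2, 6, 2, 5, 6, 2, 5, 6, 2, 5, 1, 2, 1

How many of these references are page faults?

6: fault, frames (6)
2: fault, frames (6 2)
6: hit
2: hit
6: hit
2: hit
5: fault, frames (6 2 5)
6: hit
2: hit
5: hit
6: hit
2: hit
5: hit
1: fault, evict 6, frames (2 5 1)
2: hit
1: hit
Page faults: 4.

4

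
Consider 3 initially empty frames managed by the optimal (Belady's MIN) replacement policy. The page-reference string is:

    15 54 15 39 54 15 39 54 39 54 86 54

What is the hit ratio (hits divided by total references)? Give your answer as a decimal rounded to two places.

0.67

15: miss, frames [15]
54: miss, frames [15, 54]
15: hit
39: miss, frames [15, 54, 39]
54: hit
15: hit
39: hit
54: hit
39: hit
54: hit
86: miss, evict 39, frames [15, 54, 86]
54: hit
Hits: 8 of 12 references → 8/12 = 0.6667.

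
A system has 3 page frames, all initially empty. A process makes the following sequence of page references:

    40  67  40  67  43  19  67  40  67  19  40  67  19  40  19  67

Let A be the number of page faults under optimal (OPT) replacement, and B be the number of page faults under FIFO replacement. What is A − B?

-2

Under OPT: F F . . F F . . . . . . . . . . → 4 faults.
Under FIFO: F F . . F F . F F . . . . . . . → 6 faults.
A − B = 4 − 6 = -2.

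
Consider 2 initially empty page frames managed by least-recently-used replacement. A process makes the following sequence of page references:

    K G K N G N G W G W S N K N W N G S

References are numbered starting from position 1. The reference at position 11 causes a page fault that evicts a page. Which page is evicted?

pos 1: K → fault, frames [K]
pos 2: G → fault, frames [K, G]
pos 3: K → hit
pos 4: N → fault, evict G, frames [K, N]
pos 5: G → fault, evict K, frames [N, G]
pos 6: N → hit
pos 7: G → hit
pos 8: W → fault, evict N, frames [G, W]
pos 9: G → hit
pos 10: W → hit
pos 11: S → fault, evict G, frames [W, S]
At position 11, page G is evicted.

G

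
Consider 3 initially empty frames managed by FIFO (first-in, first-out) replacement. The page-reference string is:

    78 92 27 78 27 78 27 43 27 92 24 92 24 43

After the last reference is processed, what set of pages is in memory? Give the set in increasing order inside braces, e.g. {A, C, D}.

{24, 43, 92}

78 -> miss, frames [78]
92 -> miss, frames [78, 92]
27 -> miss, frames [78, 92, 27]
78 -> hit
27 -> hit
78 -> hit
27 -> hit
43 -> miss, evict 78, frames [92, 27, 43]
27 -> hit
92 -> hit
24 -> miss, evict 92, frames [27, 43, 24]
92 -> miss, evict 27, frames [43, 24, 92]
24 -> hit
43 -> hit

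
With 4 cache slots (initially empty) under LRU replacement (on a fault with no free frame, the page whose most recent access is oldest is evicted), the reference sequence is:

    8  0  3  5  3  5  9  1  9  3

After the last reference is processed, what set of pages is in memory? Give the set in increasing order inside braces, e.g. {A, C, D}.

{1, 3, 5, 9}

8: fault, frames {8}
0: fault, frames {8,0}
3: fault, frames {8,0,3}
5: fault, frames {8,0,3,5}
3: hit
5: hit
9: fault, evict 8, frames {0,3,5,9}
1: fault, evict 0, frames {3,5,9,1}
9: hit
3: hit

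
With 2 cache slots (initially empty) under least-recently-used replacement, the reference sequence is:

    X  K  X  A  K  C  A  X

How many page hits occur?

X: miss, frames (X)
K: miss, frames (X K)
X: hit
A: miss, evict K, frames (X A)
K: miss, evict X, frames (A K)
C: miss, evict A, frames (K C)
A: miss, evict K, frames (C A)
X: miss, evict C, frames (A X)
Hits: 1.

1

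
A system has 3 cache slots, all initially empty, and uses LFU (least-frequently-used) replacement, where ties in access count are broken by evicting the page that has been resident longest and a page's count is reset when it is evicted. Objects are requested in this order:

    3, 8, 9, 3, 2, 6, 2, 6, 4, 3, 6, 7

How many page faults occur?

3: fault, frames (3)
8: fault, frames (3 8)
9: fault, frames (3 8 9)
3: hit
2: fault, evict 8, frames (3 9 2)
6: fault, evict 9, frames (3 2 6)
2: hit
6: hit
4: fault, evict 3, frames (2 6 4)
3: fault, evict 4, frames (2 6 3)
6: hit
7: fault, evict 3, frames (2 6 7)
Page faults: 8.

8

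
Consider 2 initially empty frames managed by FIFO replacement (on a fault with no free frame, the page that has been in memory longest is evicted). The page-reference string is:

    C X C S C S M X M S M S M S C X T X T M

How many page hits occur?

8

C → miss, frames {C}
X → miss, frames {C,X}
C → hit
S → miss, evict C, frames {X,S}
C → miss, evict X, frames {S,C}
S → hit
M → miss, evict S, frames {C,M}
X → miss, evict C, frames {M,X}
M → hit
S → miss, evict M, frames {X,S}
M → miss, evict X, frames {S,M}
S → hit
M → hit
S → hit
C → miss, evict S, frames {M,C}
X → miss, evict M, frames {C,X}
T → miss, evict C, frames {X,T}
X → hit
T → hit
M → miss, evict X, frames {T,M}
Hits: 8.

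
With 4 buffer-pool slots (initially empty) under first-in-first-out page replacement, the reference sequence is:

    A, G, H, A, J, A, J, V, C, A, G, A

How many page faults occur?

8

A -> miss, frames (A)
G -> miss, frames (A G)
H -> miss, frames (A G H)
A -> hit
J -> miss, frames (A G H J)
A -> hit
J -> hit
V -> miss, evict A, frames (G H J V)
C -> miss, evict G, frames (H J V C)
A -> miss, evict H, frames (J V C A)
G -> miss, evict J, frames (V C A G)
A -> hit
Page faults: 8.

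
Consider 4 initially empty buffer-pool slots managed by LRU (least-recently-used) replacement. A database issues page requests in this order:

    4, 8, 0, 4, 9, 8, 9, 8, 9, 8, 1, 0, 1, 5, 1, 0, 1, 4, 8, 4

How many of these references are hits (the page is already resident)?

11

4 → miss, frames {4}
8 → miss, frames {4,8}
0 → miss, frames {4,8,0}
4 → hit
9 → miss, frames {8,0,4,9}
8 → hit
9 → hit
8 → hit
9 → hit
8 → hit
1 → miss, evict 0, frames {4,9,8,1}
0 → miss, evict 4, frames {9,8,1,0}
1 → hit
5 → miss, evict 9, frames {8,0,1,5}
1 → hit
0 → hit
1 → hit
4 → miss, evict 8, frames {5,0,1,4}
8 → miss, evict 5, frames {0,1,4,8}
4 → hit
Hits: 11.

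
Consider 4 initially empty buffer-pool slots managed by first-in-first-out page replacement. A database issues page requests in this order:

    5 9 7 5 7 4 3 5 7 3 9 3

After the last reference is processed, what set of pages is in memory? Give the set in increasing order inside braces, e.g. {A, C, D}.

{3, 4, 5, 9}

5 → fault, frames [5]
9 → fault, frames [5, 9]
7 → fault, frames [5, 9, 7]
5 → hit
7 → hit
4 → fault, frames [5, 9, 7, 4]
3 → fault, evict 5, frames [9, 7, 4, 3]
5 → fault, evict 9, frames [7, 4, 3, 5]
7 → hit
3 → hit
9 → fault, evict 7, frames [4, 3, 5, 9]
3 → hit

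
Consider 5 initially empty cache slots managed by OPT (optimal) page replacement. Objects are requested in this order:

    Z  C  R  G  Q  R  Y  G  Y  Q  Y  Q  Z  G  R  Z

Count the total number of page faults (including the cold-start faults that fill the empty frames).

6

Z → miss, frames [Z]
C → miss, frames [Z, C]
R → miss, frames [Z, C, R]
G → miss, frames [Z, C, R, G]
Q → miss, frames [Z, C, R, G, Q]
R → hit
Y → miss, evict C, frames [Z, R, G, Q, Y]
G → hit
Y → hit
Q → hit
Y → hit
Q → hit
Z → hit
G → hit
R → hit
Z → hit
Page faults: 6.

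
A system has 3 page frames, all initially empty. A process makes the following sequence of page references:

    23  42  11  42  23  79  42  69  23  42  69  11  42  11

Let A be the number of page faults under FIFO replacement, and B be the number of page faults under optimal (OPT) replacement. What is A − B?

2

Under FIFO: F F F . . F . F F F . F . . → 8 faults.
Under OPT: F F F . . F . F . . . F . . → 6 faults.
A − B = 8 − 6 = 2.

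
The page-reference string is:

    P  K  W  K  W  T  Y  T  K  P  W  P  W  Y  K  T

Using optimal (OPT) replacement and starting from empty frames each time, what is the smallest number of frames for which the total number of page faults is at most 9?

3

f=1: 16 faults
f=2: 11 faults
f=3: 9 faults
f=4: 7 faults
f=5: 5 faults
Smallest f with faults ≤ 9 is 3.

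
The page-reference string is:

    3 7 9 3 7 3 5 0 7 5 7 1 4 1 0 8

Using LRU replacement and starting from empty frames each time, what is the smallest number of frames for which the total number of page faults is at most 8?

5

f=1: 16 faults
f=2: 13 faults
f=3: 10 faults
f=4: 9 faults
f=5: 8 faults
f=6: 8 faults
f=7: 8 faults
f=8: 8 faults
Smallest f with faults ≤ 8 is 5.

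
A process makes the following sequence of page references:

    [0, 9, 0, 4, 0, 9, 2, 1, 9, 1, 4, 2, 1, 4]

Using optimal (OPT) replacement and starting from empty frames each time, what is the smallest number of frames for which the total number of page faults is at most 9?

f=1: 14 faults
f=2: 9 faults
f=3: 6 faults
f=4: 5 faults
f=5: 5 faults
Smallest f with faults ≤ 9 is 2.

2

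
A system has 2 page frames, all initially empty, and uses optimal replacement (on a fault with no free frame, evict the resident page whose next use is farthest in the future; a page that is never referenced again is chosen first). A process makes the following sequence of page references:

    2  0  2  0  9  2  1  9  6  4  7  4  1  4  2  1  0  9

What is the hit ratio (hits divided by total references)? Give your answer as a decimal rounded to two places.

0.39

2 → fault, frames (2)
0 → fault, frames (2 0)
2 → hit
0 → hit
9 → fault, evict 0, frames (2 9)
2 → hit
1 → fault, evict 2, frames (9 1)
9 → hit
6 → fault, evict 9, frames (1 6)
4 → fault, evict 6, frames (1 4)
7 → fault, evict 1, frames (4 7)
4 → hit
1 → fault, evict 7, frames (4 1)
4 → hit
2 → fault, evict 4, frames (1 2)
1 → hit
0 → fault, evict 2, frames (1 0)
9 → fault, evict 0, frames (1 9)
Hits: 7 of 18 references → 7/18 = 0.3889.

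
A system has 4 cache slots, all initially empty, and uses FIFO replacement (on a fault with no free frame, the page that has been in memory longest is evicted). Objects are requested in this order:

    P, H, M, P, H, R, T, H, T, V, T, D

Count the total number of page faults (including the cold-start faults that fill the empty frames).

P: fault, frames {P}
H: fault, frames {P,H}
M: fault, frames {P,H,M}
P: hit
H: hit
R: fault, frames {P,H,M,R}
T: fault, evict P, frames {H,M,R,T}
H: hit
T: hit
V: fault, evict H, frames {M,R,T,V}
T: hit
D: fault, evict M, frames {R,T,V,D}
Page faults: 7.

7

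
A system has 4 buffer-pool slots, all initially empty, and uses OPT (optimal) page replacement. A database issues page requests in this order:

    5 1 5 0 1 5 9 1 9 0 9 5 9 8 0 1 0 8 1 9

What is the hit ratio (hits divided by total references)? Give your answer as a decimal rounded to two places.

5 -> miss, frames (5)
1 -> miss, frames (5 1)
5 -> hit
0 -> miss, frames (5 1 0)
1 -> hit
5 -> hit
9 -> miss, frames (5 1 0 9)
1 -> hit
9 -> hit
0 -> hit
9 -> hit
5 -> hit
9 -> hit
8 -> miss, evict 5, frames (1 0 9 8)
0 -> hit
1 -> hit
0 -> hit
8 -> hit
1 -> hit
9 -> hit
Hits: 15 of 20 references → 15/20 = 0.7500.

0.75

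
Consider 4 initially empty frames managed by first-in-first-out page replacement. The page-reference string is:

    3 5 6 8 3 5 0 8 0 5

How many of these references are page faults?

3 -> fault, frames [3]
5 -> fault, frames [3, 5]
6 -> fault, frames [3, 5, 6]
8 -> fault, frames [3, 5, 6, 8]
3 -> hit
5 -> hit
0 -> fault, evict 3, frames [5, 6, 8, 0]
8 -> hit
0 -> hit
5 -> hit
Page faults: 5.

5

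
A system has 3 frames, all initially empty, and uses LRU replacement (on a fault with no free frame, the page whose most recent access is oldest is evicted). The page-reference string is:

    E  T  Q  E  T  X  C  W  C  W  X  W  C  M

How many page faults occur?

7

E → fault, frames (E)
T → fault, frames (E T)
Q → fault, frames (E T Q)
E → hit
T → hit
X → fault, evict Q, frames (E T X)
C → fault, evict E, frames (T X C)
W → fault, evict T, frames (X C W)
C → hit
W → hit
X → hit
W → hit
C → hit
M → fault, evict X, frames (W C M)
Page faults: 7.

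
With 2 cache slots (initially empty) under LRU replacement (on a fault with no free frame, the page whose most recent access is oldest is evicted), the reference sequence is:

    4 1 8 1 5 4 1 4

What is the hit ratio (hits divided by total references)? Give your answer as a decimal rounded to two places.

4 -> miss, frames {4}
1 -> miss, frames {4,1}
8 -> miss, evict 4, frames {1,8}
1 -> hit
5 -> miss, evict 8, frames {1,5}
4 -> miss, evict 1, frames {5,4}
1 -> miss, evict 5, frames {4,1}
4 -> hit
Hits: 2 of 8 references → 2/8 = 0.2500.

0.25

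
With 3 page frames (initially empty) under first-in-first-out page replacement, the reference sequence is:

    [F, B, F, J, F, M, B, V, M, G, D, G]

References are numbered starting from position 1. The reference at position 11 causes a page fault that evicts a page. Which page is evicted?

pos 1: F: fault, frames (F)
pos 2: B: fault, frames (F B)
pos 3: F: hit
pos 4: J: fault, frames (F B J)
pos 5: F: hit
pos 6: M: fault, evict F, frames (B J M)
pos 7: B: hit
pos 8: V: fault, evict B, frames (J M V)
pos 9: M: hit
pos 10: G: fault, evict J, frames (M V G)
pos 11: D: fault, evict M, frames (V G D)
At position 11, page M is evicted.

M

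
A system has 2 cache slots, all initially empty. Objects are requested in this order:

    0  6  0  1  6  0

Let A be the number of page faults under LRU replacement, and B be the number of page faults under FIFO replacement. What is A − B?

Under LRU: F F . F F F → 5 faults.
Under FIFO: F F . F . F → 4 faults.
A − B = 5 − 4 = 1.

1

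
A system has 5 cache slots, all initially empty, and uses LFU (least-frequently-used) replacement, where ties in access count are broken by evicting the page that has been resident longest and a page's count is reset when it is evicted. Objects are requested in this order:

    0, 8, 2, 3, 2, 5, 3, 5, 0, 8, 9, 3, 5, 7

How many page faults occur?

0: miss, frames (0)
8: miss, frames (0 8)
2: miss, frames (0 8 2)
3: miss, frames (0 8 2 3)
2: hit
5: miss, frames (0 8 2 3 5)
3: hit
5: hit
0: hit
8: hit
9: miss, evict 0, frames (8 2 3 5 9)
3: hit
5: hit
7: miss, evict 9, frames (8 2 3 5 7)
Page faults: 7.

7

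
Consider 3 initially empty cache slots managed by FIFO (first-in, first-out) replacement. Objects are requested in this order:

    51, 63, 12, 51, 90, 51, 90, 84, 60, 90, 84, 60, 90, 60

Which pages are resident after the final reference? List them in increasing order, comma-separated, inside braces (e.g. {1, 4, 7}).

{60, 84, 90}

51 → fault, frames (51)
63 → fault, frames (51 63)
12 → fault, frames (51 63 12)
51 → hit
90 → fault, evict 51, frames (63 12 90)
51 → fault, evict 63, frames (12 90 51)
90 → hit
84 → fault, evict 12, frames (90 51 84)
60 → fault, evict 90, frames (51 84 60)
90 → fault, evict 51, frames (84 60 90)
84 → hit
60 → hit
90 → hit
60 → hit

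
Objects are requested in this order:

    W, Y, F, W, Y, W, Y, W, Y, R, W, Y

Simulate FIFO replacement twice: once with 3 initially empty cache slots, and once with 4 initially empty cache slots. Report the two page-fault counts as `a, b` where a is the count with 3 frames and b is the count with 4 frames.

3 frames: F F F . . . . . . F F F → 6 faults.
4 frames: F F F . . . . . . F . . → 4 faults.
4 < 6: adding a frame reduced faults, as is typical.

6, 4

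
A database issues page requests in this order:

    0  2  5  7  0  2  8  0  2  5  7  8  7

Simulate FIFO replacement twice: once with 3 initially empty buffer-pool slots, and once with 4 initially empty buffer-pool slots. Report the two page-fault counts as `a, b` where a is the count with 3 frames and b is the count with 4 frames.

9, 10

3 frames: F F F F F F F . . F F . . → 9 faults.
4 frames: F F F F . . F F F F F F . → 10 faults.
10 > 9: adding a frame increased faults — Belady's anomaly.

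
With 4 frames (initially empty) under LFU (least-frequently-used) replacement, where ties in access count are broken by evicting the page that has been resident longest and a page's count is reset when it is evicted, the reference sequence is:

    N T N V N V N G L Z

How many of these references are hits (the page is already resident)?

N → fault, frames {N}
T → fault, frames {N,T}
N → hit
V → fault, frames {N,T,V}
N → hit
V → hit
N → hit
G → fault, frames {N,T,V,G}
L → fault, evict T, frames {N,V,G,L}
Z → fault, evict G, frames {N,V,L,Z}
Hits: 4.

4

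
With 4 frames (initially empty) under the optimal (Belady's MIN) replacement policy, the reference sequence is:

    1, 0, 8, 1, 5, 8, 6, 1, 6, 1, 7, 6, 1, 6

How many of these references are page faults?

1 -> miss, frames {1}
0 -> miss, frames {1,0}
8 -> miss, frames {1,0,8}
1 -> hit
5 -> miss, frames {1,0,8,5}
8 -> hit
6 -> miss, evict 5, frames {1,0,8,6}
1 -> hit
6 -> hit
1 -> hit
7 -> miss, evict 8, frames {1,0,6,7}
6 -> hit
1 -> hit
6 -> hit
Page faults: 6.

6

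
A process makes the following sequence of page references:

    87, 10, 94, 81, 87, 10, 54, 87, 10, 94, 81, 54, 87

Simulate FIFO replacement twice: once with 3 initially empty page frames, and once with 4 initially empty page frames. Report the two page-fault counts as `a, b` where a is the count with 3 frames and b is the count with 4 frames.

3 frames: F F F F F F F . . F F . F → 10 faults.
4 frames: F F F F . . F F F F F F F → 11 faults.
11 > 10: adding a frame increased faults — Belady's anomaly.

10, 11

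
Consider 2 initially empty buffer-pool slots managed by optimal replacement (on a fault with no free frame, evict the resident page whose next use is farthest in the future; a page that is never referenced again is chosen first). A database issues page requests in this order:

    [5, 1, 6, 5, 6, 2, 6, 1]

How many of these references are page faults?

5 -> fault, frames [5]
1 -> fault, frames [5, 1]
6 -> fault, evict 1, frames [5, 6]
5 -> hit
6 -> hit
2 -> fault, evict 5, frames [6, 2]
6 -> hit
1 -> fault, evict 2, frames [6, 1]
Page faults: 5.

5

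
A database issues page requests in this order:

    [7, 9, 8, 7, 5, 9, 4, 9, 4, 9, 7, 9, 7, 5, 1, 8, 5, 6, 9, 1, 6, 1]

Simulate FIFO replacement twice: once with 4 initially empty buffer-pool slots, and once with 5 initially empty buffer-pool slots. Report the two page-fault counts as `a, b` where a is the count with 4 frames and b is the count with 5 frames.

13, 8

4 frames: F F F . F . F . . . F F . . F F F F F F . . → 13 faults.
5 frames: F F F . F . F . . . . . . . F . . F F . . . → 8 faults.
8 < 13: adding a frame reduced faults, as is typical.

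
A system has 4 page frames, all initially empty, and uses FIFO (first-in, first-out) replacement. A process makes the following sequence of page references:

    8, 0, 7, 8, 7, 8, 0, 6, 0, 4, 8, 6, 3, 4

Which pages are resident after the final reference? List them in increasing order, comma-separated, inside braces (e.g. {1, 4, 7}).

{3, 4, 6, 8}

8 → miss, frames {8}
0 → miss, frames {8,0}
7 → miss, frames {8,0,7}
8 → hit
7 → hit
8 → hit
0 → hit
6 → miss, frames {8,0,7,6}
0 → hit
4 → miss, evict 8, frames {0,7,6,4}
8 → miss, evict 0, frames {7,6,4,8}
6 → hit
3 → miss, evict 7, frames {6,4,8,3}
4 → hit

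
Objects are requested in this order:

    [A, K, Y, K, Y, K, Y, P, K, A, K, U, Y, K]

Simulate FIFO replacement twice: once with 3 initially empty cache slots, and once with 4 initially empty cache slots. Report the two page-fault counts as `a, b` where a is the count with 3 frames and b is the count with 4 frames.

3 frames: F F F . . . . F . F F F F . → 8 faults.
4 frames: F F F . . . . F . . . F . . → 5 faults.
5 < 8: adding a frame reduced faults, as is typical.

8, 5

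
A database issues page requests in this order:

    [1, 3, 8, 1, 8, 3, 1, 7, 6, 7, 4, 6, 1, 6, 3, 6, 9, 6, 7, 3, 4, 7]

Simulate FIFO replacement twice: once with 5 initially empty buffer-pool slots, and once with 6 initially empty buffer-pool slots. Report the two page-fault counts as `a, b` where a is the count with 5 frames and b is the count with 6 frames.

10, 7

5 frames: F F F . . . . F F . F . F . F . F . F . . . → 10 faults.
6 frames: F F F . . . . F F . F . . . . . F . . . . . → 7 faults.
7 < 10: adding a frame reduced faults, as is typical.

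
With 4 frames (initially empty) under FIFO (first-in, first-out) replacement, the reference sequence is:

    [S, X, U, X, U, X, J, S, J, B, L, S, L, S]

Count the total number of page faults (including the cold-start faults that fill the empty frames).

7

S: fault, frames (S)
X: fault, frames (S X)
U: fault, frames (S X U)
X: hit
U: hit
X: hit
J: fault, frames (S X U J)
S: hit
J: hit
B: fault, evict S, frames (X U J B)
L: fault, evict X, frames (U J B L)
S: fault, evict U, frames (J B L S)
L: hit
S: hit
Page faults: 7.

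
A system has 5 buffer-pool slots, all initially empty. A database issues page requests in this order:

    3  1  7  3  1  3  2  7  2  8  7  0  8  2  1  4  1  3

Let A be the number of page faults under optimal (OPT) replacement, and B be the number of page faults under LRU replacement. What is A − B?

Under OPT: F F F . . . F . . F . F . . . F . . → 7 faults.
Under LRU: F F F . . . F . . F . F . . F F . F → 9 faults.
A − B = 7 − 9 = -2.

-2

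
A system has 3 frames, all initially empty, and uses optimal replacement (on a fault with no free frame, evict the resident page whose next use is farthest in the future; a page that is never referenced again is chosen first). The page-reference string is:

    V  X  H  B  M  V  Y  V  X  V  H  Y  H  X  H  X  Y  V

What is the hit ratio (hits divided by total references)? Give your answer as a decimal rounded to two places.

V: miss, frames (V)
X: miss, frames (V X)
H: miss, frames (V X H)
B: miss, evict H, frames (V X B)
M: miss, evict B, frames (V X M)
V: hit
Y: miss, evict M, frames (V X Y)
V: hit
X: hit
V: hit
H: miss, evict V, frames (X Y H)
Y: hit
H: hit
X: hit
H: hit
X: hit
Y: hit
V: miss, evict H, frames (X Y V)
Hits: 10 of 18 references → 10/18 = 0.5556.

0.56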